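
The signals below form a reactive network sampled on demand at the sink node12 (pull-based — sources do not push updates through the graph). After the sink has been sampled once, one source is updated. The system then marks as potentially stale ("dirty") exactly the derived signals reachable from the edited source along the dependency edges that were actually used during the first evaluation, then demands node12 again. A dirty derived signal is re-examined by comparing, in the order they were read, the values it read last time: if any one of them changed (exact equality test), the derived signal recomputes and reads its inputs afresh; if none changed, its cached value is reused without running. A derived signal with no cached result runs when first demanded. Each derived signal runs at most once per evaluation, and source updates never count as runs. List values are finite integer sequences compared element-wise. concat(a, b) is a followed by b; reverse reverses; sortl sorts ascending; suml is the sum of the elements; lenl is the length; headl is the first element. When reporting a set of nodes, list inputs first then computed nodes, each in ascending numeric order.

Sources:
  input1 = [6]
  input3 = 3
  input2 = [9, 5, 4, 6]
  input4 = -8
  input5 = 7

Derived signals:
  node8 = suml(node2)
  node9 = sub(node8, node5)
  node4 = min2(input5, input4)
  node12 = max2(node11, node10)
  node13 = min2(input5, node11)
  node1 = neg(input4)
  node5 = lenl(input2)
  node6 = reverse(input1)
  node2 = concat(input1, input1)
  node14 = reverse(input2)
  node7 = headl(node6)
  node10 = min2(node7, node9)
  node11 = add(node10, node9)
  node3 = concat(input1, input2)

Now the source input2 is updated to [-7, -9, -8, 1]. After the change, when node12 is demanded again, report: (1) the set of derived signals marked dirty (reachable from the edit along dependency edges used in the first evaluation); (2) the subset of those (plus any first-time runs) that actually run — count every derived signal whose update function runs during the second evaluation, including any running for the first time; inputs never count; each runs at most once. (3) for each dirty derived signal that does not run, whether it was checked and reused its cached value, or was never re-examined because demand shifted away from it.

Dirty set: node5, node9, node10, node11, node12.
Run set: node5 (1 run).
Re-examined without running (cache reused): node9, node10, node11, node12.
The important point: node5 recomputes to an identical value, and the output ends up unchanged.

Initial pass — values computed on the first demand:
  node2 = concat([6], [6]) = [6, 6]
  node5 = lenl([9, 5, 4, 6]) = 4
  node6 = reverse([6]) = [6]
  node7 = headl([6]) = 6
  node8 = suml([6, 6]) = 12
  node9 = sub(12, 4) = 8
  node10 = min2(6, 8) = 6
  node11 = add(6, 8) = 14
  node12 = max2(14, 6) = 14

Second demand — change propagation:
  node5: re-runs because input2 [9, 5, 4, 6]->[-7, -9, -8, 1]; new result 4 (unchanged).
  node9: re-examined; everything it read last time is the same (node8 unchanged, node5 unchanged) — cache 8 kept, no run.
  node10: re-examined; everything it read last time is the same (node7 unchanged, node9 unchanged) — cache 6 kept, no run.
  node11: re-examined; everything it read last time is the same (node10 unchanged, node9 unchanged) — cache 14 kept, no run.
  node12: re-examined; everything it read last time is the same (node11 unchanged, node10 unchanged) — cache 14 kept, no run.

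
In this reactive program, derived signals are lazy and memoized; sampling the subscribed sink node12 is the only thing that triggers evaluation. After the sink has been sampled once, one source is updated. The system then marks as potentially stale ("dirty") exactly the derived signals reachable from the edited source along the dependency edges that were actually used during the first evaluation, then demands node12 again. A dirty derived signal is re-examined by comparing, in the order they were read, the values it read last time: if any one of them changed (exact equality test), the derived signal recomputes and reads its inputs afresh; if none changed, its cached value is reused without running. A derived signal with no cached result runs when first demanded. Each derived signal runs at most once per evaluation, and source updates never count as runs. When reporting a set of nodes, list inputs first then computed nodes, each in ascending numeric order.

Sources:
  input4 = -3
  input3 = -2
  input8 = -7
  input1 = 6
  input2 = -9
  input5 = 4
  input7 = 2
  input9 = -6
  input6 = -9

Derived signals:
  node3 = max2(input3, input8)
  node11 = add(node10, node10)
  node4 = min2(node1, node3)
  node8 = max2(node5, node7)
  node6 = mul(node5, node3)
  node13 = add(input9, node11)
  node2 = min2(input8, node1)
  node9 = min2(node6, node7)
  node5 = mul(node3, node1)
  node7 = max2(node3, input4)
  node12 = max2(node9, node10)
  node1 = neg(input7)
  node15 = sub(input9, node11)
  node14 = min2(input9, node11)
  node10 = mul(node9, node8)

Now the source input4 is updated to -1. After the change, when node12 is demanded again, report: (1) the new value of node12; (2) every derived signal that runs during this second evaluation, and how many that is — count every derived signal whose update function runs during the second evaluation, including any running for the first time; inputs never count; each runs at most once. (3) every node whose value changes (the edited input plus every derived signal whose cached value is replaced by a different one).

Demanding node12 again yields -8.
3 derived signals run: node7, node8, node9.
The nodes whose values change: input4, node7.
Note where the cutoff bites: node10 is checked, finds nothing changed, and keeps its cache.

First demand of the output computes:
  node1 = neg(2) = -2
  node3 = max2(-2, -7) = -2
  node5 = mul(-2, -2) = 4
  node6 = mul(4, -2) = -8
  node7 = max2(-2, -3) = -2
  node8 = max2(4, -2) = 4
  node9 = min2(-8, -2) = -8
  node10 = mul(-8, 4) = -32
  node12 = max2(-8, -32) = -8

After the edit, cleaning proceeds:
  node7: a read changed (input4 -3->-1) — executes, giving -1.
  node8: a read changed (node7 -2->-1) — executes, giving 4 — identical to its old value.
  node9: a read changed (node7 -2->-1) — executes, giving -8 — identical to its old value.
  node10: dirty, but its reads are unchanged (node9 unchanged, node8 unchanged); cached -32 stands.
  node12: dirty, but its reads are unchanged (node9 unchanged, node10 unchanged); cached -8 stands.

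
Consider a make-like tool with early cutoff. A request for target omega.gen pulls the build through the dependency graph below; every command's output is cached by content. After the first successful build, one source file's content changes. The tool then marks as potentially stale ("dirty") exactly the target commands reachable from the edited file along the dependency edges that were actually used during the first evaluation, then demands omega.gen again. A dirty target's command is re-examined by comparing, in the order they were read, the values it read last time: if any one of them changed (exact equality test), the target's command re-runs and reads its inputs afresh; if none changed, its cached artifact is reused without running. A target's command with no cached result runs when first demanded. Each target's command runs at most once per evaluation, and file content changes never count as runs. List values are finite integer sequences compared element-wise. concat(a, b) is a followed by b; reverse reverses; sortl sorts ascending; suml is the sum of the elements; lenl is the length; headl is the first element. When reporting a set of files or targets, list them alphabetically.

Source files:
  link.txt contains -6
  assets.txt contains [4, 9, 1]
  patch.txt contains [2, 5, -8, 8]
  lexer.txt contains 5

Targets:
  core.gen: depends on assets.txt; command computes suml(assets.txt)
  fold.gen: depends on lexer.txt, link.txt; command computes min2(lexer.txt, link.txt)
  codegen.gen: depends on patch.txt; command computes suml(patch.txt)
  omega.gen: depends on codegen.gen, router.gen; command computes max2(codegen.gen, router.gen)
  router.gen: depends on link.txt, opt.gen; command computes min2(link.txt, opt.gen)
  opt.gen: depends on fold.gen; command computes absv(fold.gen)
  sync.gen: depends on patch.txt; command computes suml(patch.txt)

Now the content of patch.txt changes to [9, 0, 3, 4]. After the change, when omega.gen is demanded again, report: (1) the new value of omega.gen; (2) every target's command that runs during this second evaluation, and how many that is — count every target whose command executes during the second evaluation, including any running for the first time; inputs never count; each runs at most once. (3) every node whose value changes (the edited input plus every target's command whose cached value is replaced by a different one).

Demanding omega.gen again yields 16.
2 target commands run: codegen.gen, omega.gen.
The nodes whose values change: codegen.gen, omega.gen, patch.txt.

First demand of the output computes:
  codegen.gen = suml([2, 5, -8, 8]) = 7
  fold.gen = min2(5, -6) = -6
  opt.gen = absv(-6) = 6
  router.gen = min2(-6, 6) = -6
  omega.gen = max2(7, -6) = 7

After the edit, cleaning proceeds:
  codegen.gen: a read changed (patch.txt [2, 5, -8, 8]->[9, 0, 3, 4]) — executes, giving 16.
  omega.gen: a read changed (codegen.gen 7->16) — executes, giving 16.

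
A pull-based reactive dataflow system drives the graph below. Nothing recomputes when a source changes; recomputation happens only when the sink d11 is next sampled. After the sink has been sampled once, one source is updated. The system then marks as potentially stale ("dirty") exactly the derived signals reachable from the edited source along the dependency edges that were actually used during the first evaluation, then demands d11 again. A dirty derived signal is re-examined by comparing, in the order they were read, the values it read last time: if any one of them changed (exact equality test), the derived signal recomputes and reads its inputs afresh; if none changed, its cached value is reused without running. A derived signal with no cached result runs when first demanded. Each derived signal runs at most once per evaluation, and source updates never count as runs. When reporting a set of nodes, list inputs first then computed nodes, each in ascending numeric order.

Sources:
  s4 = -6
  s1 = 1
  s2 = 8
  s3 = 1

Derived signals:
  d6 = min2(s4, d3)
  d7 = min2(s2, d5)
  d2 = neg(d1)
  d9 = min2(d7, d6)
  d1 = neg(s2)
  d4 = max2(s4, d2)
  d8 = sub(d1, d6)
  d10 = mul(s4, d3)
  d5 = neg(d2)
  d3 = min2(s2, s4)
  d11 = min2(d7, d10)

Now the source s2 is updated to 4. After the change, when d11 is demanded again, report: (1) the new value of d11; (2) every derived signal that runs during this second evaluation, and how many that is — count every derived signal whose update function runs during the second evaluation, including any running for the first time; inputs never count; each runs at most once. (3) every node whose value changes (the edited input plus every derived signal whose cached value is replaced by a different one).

First evaluation (everything demanded from the output):
  d1 = neg(8) = -8
  d2 = neg(-8) = 8
  d3 = min2(8, -6) = -6
  d5 = neg(8) = -8
  d7 = min2(8, -8) = -8
  d10 = mul(-6, -6) = 36
  d11 = min2(-8, 36) = -8

Propagation after the edit:
  d1: runs — s2 8->4; result -4.
  d2: runs — d1 -8->-4; result 4.
  d3: runs — s2 8->4; result -6 (same value as before).
  d5: runs — d2 8->4; result -4.
  d7: runs — s2 8->4; d5 -8->-4; result -4.
  d10: checked — values it read are unchanged (s4 unchanged, d3 unchanged); reused cached 36 without running.
  d11: runs — d7 -8->-4; result -4.

Key observation: the cutoff stops propagation at d10 — its inputs' values are unchanged, so it reuses its cache.

New value of d11: -4.
Derived signals that run: d1, d2, d3, d5, d7, d11 — 6 in total.
Values that change: s2, d1, d2, d5, d7, d11.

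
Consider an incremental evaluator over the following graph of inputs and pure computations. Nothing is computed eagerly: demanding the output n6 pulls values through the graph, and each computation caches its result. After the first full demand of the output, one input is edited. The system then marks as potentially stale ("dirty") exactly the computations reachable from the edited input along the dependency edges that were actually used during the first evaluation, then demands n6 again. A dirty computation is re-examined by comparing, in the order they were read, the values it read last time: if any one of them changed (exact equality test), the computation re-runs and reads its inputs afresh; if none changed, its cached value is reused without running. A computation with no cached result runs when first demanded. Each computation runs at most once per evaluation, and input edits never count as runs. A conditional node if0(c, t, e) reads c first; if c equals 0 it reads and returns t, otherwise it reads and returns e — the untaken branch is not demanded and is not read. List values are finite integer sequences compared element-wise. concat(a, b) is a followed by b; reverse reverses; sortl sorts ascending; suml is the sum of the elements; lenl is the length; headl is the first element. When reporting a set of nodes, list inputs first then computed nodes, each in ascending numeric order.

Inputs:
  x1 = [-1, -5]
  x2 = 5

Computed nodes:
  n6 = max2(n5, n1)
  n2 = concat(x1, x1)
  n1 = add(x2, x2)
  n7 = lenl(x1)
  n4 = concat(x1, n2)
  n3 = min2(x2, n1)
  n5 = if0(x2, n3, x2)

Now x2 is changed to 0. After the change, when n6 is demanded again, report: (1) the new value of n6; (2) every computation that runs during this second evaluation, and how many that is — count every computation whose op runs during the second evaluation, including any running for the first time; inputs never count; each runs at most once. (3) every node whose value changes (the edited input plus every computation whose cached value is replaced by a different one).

n6 now evaluates to 0.
Run set: n1, n3, n5, n6 (4 run).
Changed values: x2, n1, n5, n6.
The important point: the flipped condition pulls in fresh nodes; n3 runs for the first time.

Initial pass — values computed on the first demand:
  n1 = add(5, 5) = 10
  n5 = if0(x2=5 -> else branch x2) = 5
  n6 = max2(5, 10) = 10

Second demand — change propagation:
  n1: re-runs because x2 5->0; x2 5->0; new result 0.
  n3: newly demanded (no cache) — executes and yields 0.
  n5: re-runs because x2 5->0; x2 5->0; new result 0.
  n6: re-runs because n5 5->0; n1 10->0; new result 0.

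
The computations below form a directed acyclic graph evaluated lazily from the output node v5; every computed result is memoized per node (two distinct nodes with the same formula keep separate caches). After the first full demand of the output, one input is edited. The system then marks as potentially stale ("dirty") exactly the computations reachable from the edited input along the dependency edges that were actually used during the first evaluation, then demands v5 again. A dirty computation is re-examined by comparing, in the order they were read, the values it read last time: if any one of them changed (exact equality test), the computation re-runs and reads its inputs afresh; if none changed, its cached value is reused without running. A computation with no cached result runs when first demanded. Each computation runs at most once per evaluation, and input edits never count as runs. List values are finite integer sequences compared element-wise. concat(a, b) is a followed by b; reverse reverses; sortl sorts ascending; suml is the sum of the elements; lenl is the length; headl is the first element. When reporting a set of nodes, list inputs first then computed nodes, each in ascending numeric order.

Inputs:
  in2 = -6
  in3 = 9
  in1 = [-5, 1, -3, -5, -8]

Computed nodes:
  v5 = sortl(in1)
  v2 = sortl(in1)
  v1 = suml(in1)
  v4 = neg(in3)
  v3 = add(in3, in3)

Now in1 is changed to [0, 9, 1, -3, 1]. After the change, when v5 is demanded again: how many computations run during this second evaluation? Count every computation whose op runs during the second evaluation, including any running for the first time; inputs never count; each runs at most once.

First demand of the output computes:
  v5 = sortl([-5, 1, -3, -5, -8]) = [-8, -5, -5, -3, 1]

After the edit, cleaning proceeds:
  v5: a read changed (in1 [-5, 1, -3, -5, -8]->[0, 9, 1, -3, 1]) — executes, giving [-3, 0, 1, 1, 9].

1 computations run: v5.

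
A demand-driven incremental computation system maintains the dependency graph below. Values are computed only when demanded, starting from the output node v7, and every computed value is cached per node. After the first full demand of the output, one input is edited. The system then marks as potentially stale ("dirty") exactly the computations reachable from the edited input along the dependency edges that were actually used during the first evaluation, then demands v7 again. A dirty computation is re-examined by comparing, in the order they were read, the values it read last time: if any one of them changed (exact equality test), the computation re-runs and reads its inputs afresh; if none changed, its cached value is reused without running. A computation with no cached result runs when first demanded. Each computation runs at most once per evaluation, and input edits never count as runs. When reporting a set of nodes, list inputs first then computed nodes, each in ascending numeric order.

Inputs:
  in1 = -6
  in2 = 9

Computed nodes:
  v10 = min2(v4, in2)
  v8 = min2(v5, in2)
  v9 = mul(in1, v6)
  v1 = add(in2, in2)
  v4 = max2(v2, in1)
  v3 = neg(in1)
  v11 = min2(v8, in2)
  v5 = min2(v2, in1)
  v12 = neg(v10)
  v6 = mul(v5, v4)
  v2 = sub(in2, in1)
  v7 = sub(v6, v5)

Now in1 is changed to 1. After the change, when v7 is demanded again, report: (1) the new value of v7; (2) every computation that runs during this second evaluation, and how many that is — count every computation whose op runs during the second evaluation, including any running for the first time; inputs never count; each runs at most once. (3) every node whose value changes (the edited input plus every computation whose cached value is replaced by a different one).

First evaluation (everything demanded from the output):
  v2 = sub(9, -6) = 15
  v4 = max2(15, -6) = 15
  v5 = min2(15, -6) = -6
  v6 = mul(-6, 15) = -90
  v7 = sub(-90, -6) = -84

Propagation after the edit:
  v2: runs — in1 -6->1; result 8.
  v4: runs — v2 15->8; in1 -6->1; result 8.
  v5: runs — v2 15->8; in1 -6->1; result 1.
  v6: runs — v5 -6->1; v4 15->8; result 8.
  v7: runs — v6 -90->8; v5 -6->1; result 7.

New value of v7: 7.
Computations that run: v2, v4, v5, v6, v7 — 5 in total.
Values that change: in1, v2, v4, v5, v6, v7.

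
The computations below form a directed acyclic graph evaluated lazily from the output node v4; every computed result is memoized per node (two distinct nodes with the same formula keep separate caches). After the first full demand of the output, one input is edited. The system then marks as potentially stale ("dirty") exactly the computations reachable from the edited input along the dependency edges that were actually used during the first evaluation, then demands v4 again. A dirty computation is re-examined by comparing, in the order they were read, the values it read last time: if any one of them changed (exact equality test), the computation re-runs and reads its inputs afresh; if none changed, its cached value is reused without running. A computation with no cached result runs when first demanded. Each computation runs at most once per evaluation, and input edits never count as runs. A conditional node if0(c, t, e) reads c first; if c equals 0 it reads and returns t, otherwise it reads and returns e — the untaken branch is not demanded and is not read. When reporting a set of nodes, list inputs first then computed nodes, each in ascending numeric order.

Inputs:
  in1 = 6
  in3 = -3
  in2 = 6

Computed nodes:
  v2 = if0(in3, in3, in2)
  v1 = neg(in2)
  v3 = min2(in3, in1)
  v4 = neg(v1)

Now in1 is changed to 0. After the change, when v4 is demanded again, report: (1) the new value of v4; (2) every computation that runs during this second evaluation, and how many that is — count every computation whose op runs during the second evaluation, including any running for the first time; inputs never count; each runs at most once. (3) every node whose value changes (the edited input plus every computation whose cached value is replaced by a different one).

Demanding v4 again yields 6.
0 computations run: none.
The nodes whose values change: in1.
Note the shortcut — in1 feeds only undemanded nodes, so no recomputation happens.

First demand of the output computes:
  v1 = neg(6) = -6
  v4 = neg(-6) = 6

After the edit, cleaning proceeds:
  in1 only reaches undemanded nodes; the second demand re-runs nothing.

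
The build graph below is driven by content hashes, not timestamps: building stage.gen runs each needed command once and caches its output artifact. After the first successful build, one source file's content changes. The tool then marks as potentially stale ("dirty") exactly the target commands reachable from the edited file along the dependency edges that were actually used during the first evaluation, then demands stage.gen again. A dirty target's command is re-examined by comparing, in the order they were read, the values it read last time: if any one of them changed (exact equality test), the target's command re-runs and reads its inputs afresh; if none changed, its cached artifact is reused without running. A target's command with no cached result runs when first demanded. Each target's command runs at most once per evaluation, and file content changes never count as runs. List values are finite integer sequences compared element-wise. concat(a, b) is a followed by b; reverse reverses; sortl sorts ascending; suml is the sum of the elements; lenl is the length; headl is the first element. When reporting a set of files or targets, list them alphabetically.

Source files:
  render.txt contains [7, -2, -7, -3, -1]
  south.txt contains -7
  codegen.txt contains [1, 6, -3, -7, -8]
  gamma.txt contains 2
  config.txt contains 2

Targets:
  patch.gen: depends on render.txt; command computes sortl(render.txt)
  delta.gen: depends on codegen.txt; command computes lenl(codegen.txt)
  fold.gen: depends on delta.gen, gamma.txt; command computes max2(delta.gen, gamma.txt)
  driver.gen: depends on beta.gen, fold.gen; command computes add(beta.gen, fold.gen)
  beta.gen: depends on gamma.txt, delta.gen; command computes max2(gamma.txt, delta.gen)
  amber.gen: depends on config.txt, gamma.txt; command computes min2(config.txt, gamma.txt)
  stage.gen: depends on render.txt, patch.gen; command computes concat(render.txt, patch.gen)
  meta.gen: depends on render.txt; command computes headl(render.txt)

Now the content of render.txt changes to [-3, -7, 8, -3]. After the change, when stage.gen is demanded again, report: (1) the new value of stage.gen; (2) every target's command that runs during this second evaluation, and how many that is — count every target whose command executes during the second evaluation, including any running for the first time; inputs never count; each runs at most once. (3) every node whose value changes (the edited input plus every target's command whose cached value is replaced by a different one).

Initial pass — values computed on the first demand:
  patch.gen = sortl([7, -2, -7, -3, -1]) = [-7, -3, -2, -1, 7]
  stage.gen = concat([7, -2, -7, -3, -1], [-7, -3, -2, -1, 7]) = [7, -2, -7, -3, -1, -7, -3, -2, -1, 7]

Second demand — change propagation:
  patch.gen: re-runs because render.txt [7, -2, -7, -3, -1]->[-3, -7, 8, -3]; new result [-7, -3, -3, 8].
  stage.gen: re-runs because render.txt [7, -2, -7, -3, -1]->[-3, -7, 8, -3]; patch.gen [-7, -3, -2, -1, 7]->[-7, -3, -3, 8]; new result [-3, -7, 8, -3, -7, -3, -3, 8].

stage.gen now evaluates to [-3, -7, 8, -3, -7, -3, -3, 8].
Run set: patch.gen, stage.gen (2 run).
Changed values: patch.gen, render.txt, stage.gen.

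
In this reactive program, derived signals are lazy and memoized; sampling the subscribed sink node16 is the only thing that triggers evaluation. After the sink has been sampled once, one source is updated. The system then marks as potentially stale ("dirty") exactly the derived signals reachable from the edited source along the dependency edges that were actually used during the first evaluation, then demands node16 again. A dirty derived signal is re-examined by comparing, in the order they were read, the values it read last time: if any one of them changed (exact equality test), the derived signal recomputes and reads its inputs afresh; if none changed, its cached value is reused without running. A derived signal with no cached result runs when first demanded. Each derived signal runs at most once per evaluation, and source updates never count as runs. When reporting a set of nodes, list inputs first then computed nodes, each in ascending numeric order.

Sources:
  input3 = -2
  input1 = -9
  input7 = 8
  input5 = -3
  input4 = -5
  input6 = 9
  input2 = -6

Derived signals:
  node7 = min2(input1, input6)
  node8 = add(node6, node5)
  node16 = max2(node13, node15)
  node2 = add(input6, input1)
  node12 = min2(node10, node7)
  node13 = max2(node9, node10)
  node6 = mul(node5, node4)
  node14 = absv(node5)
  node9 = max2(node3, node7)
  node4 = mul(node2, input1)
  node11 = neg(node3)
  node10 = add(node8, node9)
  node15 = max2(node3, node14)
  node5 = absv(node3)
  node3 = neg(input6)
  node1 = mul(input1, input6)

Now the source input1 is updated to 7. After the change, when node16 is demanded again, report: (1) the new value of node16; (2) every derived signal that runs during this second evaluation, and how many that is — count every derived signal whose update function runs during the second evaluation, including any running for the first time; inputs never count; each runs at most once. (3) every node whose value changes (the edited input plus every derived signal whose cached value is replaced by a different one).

Demanding node16 again yields 1024.
9 derived signals run: node2, node4, node6, node7, node8, node9, node10, node13, node16.
The nodes whose values change: input1, node2, node4, node6, node7, node8, node9, node10, node13, node16.

First demand of the output computes:
  node2 = add(9, -9) = 0
  node3 = neg(9) = -9
  node4 = mul(0, -9) = 0
  node5 = absv(-9) = 9
  node6 = mul(9, 0) = 0
  node7 = min2(-9, 9) = -9
  node8 = add(0, 9) = 9
  node9 = max2(-9, -9) = -9
  node10 = add(9, -9) = 0
  node13 = max2(-9, 0) = 0
  node14 = absv(9) = 9
  node15 = max2(-9, 9) = 9
  node16 = max2(0, 9) = 9

After the edit, cleaning proceeds:
  node2: a read changed (input1 -9->7) — executes, giving 16.
  node4: a read changed (node2 0->16; input1 -9->7) — executes, giving 112.
  node6: a read changed (node4 0->112) — executes, giving 1008.
  node7: a read changed (input1 -9->7) — executes, giving 7.
  node8: a read changed (node6 0->1008) — executes, giving 1017.
  node9: a read changed (node7 -9->7) — executes, giving 7.
  node10: a read changed (node8 9->1017; node9 -9->7) — executes, giving 1024.
  node13: a read changed (node9 -9->7; node10 0->1024) — executes, giving 1024.
  node16: a read changed (node13 0->1024) — executes, giving 1024.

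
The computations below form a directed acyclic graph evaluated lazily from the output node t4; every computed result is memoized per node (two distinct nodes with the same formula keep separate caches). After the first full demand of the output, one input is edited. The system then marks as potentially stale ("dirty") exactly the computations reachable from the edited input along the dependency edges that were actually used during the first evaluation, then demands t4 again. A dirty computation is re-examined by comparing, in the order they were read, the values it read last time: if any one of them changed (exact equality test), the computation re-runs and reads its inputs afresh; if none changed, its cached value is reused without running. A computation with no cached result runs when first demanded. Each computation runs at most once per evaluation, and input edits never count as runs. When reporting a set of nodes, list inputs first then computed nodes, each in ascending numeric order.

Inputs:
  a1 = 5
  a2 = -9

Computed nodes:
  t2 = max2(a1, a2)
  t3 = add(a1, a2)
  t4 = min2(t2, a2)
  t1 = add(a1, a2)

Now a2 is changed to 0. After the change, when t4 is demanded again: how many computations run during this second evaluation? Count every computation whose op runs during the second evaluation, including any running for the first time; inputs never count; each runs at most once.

2 computations run: t2, t4.

First demand of the output computes:
  t2 = max2(5, -9) = 5
  t4 = min2(5, -9) = -9

After the edit, cleaning proceeds:
  t2: a read changed (a2 -9->0) — executes, giving 5 — identical to its old value.
  t4: a read changed (a2 -9->0) — executes, giving 0.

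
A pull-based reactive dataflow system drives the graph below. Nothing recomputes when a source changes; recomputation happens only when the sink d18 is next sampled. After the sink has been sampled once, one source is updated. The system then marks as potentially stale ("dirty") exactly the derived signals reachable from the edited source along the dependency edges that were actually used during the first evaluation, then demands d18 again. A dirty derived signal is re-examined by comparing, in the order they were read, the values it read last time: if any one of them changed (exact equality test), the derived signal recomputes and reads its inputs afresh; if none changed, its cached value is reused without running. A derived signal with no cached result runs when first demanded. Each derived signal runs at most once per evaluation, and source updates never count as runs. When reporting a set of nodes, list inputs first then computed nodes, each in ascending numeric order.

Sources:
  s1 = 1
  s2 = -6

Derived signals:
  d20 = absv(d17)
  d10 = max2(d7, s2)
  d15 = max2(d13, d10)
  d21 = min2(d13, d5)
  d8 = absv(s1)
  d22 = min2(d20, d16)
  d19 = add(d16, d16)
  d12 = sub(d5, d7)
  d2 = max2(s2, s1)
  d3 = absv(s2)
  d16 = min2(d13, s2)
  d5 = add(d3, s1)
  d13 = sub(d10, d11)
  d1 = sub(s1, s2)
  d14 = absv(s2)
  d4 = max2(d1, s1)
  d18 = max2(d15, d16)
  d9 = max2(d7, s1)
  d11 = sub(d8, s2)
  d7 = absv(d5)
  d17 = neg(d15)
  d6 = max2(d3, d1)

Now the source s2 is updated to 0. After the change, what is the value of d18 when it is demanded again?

First evaluation (everything demanded from the output):
  d3 = absv(-6) = 6
  d5 = add(6, 1) = 7
  d7 = absv(7) = 7
  d8 = absv(1) = 1
  d10 = max2(7, -6) = 7
  d11 = sub(1, -6) = 7
  d13 = sub(7, 7) = 0
  d15 = max2(0, 7) = 7
  d16 = min2(0, -6) = -6
  d18 = max2(7, -6) = 7

Propagation after the edit:
  d3: runs — s2 -6->0; result 0.
  d5: runs — d3 6->0; result 1.
  d7: runs — d5 7->1; result 1.
  d10: runs — d7 7->1; s2 -6->0; result 1.
  d11: runs — s2 -6->0; result 1.
  d13: runs — d10 7->1; d11 7->1; result 0 (same value as before).
  d15: runs — d10 7->1; result 1.
  d16: runs — s2 -6->0; result 0.
  d18: runs — d15 7->1; d16 -6->0; result 1.

New value of d18: 1.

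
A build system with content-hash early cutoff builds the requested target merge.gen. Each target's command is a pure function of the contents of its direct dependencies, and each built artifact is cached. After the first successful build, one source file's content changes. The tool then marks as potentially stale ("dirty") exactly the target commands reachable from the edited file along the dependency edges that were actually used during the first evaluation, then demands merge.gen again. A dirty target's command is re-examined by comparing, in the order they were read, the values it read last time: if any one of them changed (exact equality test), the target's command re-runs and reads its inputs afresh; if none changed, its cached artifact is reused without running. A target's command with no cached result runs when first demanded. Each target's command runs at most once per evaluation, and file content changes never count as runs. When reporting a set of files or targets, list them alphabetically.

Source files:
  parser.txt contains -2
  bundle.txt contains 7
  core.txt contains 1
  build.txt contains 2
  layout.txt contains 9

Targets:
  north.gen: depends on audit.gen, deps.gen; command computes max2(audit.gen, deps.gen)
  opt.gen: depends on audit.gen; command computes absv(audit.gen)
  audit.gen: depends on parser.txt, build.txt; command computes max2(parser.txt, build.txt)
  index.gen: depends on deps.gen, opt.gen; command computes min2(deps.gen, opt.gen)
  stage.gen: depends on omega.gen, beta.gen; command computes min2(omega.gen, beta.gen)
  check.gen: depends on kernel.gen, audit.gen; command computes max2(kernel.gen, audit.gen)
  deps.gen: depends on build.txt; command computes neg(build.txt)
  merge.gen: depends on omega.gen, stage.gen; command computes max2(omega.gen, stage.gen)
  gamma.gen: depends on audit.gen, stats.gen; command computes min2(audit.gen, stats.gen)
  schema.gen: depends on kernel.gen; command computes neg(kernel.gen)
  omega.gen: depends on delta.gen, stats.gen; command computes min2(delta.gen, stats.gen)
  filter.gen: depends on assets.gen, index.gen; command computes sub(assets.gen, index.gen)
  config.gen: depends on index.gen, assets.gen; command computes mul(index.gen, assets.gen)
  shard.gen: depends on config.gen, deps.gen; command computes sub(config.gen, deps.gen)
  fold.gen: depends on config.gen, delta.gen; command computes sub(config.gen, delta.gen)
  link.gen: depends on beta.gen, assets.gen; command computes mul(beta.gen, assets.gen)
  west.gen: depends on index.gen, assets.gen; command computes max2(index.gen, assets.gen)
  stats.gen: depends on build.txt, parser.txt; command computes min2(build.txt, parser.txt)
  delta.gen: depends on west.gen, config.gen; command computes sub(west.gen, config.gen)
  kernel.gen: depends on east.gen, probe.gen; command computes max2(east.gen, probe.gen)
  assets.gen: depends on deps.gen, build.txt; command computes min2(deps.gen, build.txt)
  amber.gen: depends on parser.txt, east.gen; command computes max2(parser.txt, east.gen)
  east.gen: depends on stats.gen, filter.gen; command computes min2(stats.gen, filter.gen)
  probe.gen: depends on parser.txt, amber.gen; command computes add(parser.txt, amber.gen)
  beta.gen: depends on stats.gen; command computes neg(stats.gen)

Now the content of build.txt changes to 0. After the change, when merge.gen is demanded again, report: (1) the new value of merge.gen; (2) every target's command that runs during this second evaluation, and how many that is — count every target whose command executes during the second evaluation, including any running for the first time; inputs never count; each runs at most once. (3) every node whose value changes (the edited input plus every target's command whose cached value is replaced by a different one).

First evaluation (everything demanded from the output):
  audit.gen = max2(-2, 2) = 2
  deps.gen = neg(2) = -2
  assets.gen = min2(-2, 2) = -2
  opt.gen = absv(2) = 2
  index.gen = min2(-2, 2) = -2
  config.gen = mul(-2, -2) = 4
  stats.gen = min2(2, -2) = -2
  beta.gen = neg(-2) = 2
  west.gen = max2(-2, -2) = -2
  delta.gen = sub(-2, 4) = -6
  omega.gen = min2(-6, -2) = -6
  stage.gen = min2(-6, 2) = -6
  merge.gen = max2(-6, -6) = -6

Propagation after the edit:
  audit.gen: runs — build.txt 2->0; result 0.
  deps.gen: runs — build.txt 2->0; result 0.
  assets.gen: runs — deps.gen -2->0; build.txt 2->0; result 0.
  opt.gen: runs — audit.gen 2->0; result 0.
  index.gen: runs — deps.gen -2->0; opt.gen 2->0; result 0.
  config.gen: runs — index.gen -2->0; assets.gen -2->0; result 0.
  stats.gen: runs — build.txt 2->0; result -2 (same value as before).
  beta.gen: checked — values it read are unchanged (stats.gen unchanged); reused cached 2 without running.
  west.gen: runs — index.gen -2->0; assets.gen -2->0; result 0.
  delta.gen: runs — west.gen -2->0; config.gen 4->0; result 0.
  omega.gen: runs — delta.gen -6->0; result -2.
  stage.gen: runs — omega.gen -6->-2; result -2.
  merge.gen: runs — omega.gen -6->-2; stage.gen -6->-2; result -2.

Key observation: the cutoff stops propagation at beta.gen — its inputs' values are unchanged, so it reuses its cache.

New value of merge.gen: -2.
Target commands that run: assets.gen, audit.gen, config.gen, delta.gen, deps.gen, index.gen, merge.gen, omega.gen, opt.gen, stage.gen, stats.gen, west.gen — 12 in total.
Values that change: assets.gen, audit.gen, build.txt, config.gen, delta.gen, deps.gen, index.gen, merge.gen, omega.gen, opt.gen, stage.gen, west.gen.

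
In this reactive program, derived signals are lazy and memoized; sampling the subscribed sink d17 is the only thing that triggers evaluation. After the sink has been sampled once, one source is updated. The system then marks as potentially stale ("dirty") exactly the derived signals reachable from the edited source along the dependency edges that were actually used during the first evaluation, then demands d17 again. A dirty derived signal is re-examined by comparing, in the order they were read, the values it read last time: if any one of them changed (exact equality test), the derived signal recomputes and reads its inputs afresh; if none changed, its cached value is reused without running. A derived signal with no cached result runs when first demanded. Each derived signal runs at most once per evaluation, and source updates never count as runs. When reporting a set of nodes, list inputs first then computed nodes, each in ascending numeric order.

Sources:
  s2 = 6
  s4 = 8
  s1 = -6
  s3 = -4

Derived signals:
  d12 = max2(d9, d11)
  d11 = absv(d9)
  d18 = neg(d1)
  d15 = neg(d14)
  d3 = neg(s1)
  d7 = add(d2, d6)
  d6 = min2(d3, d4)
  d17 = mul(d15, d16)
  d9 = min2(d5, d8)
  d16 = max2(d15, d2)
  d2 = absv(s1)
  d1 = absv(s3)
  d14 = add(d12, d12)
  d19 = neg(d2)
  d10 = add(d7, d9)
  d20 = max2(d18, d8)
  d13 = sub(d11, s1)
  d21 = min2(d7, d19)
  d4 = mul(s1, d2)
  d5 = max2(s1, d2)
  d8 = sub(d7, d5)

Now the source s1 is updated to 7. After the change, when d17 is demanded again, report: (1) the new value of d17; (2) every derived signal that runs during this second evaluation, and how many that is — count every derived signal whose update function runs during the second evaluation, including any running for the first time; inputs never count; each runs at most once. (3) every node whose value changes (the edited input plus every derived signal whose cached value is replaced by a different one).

Demanding d17 again yields -98.
14 derived signals run: d2, d3, d4, d5, d6, d7, d8, d9, d11, d12, d14, d15, d16, d17.
The nodes whose values change: s1, d2, d3, d4, d5, d6, d7, d8, d9, d11, d12, d14, d15, d16, d17.

First demand of the output computes:
  d2 = absv(-6) = 6
  d3 = neg(-6) = 6
  d4 = mul(-6, 6) = -36
  d5 = max2(-6, 6) = 6
  d6 = min2(6, -36) = -36
  d7 = add(6, -36) = -30
  d8 = sub(-30, 6) = -36
  d9 = min2(6, -36) = -36
  d11 = absv(-36) = 36
  d12 = max2(-36, 36) = 36
  d14 = add(36, 36) = 72
  d15 = neg(72) = -72
  d16 = max2(-72, 6) = 6
  d17 = mul(-72, 6) = -432

After the edit, cleaning proceeds:
  d2: a read changed (s1 -6->7) — executes, giving 7.
  d3: a read changed (s1 -6->7) — executes, giving -7.
  d4: a read changed (s1 -6->7; d2 6->7) — executes, giving 49.
  d5: a read changed (s1 -6->7; d2 6->7) — executes, giving 7.
  d6: a read changed (d3 6->-7; d4 -36->49) — executes, giving -7.
  d7: a read changed (d2 6->7; d6 -36->-7) — executes, giving 0.
  d8: a read changed (d7 -30->0; d5 6->7) — executes, giving -7.
  d9: a read changed (d5 6->7; d8 -36->-7) — executes, giving -7.
  d11: a read changed (d9 -36->-7) — executes, giving 7.
  d12: a read changed (d9 -36->-7; d11 36->7) — executes, giving 7.
  d14: a read changed (d12 36->7; d12 36->7) — executes, giving 14.
  d15: a read changed (d14 72->14) — executes, giving -14.
  d16: a read changed (d15 -72->-14; d2 6->7) — executes, giving 7.
  d17: a read changed (d15 -72->-14; d16 6->7) — executes, giving -98.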